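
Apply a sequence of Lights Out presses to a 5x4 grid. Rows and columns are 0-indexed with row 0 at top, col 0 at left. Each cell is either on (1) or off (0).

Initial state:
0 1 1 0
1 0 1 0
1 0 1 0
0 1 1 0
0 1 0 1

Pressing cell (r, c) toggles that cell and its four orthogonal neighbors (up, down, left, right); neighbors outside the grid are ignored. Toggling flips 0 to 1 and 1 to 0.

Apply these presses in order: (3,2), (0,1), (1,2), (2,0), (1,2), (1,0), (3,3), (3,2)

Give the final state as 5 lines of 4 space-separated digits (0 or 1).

After press 1 at (3,2):
0 1 1 0
1 0 1 0
1 0 0 0
0 0 0 1
0 1 1 1

After press 2 at (0,1):
1 0 0 0
1 1 1 0
1 0 0 0
0 0 0 1
0 1 1 1

After press 3 at (1,2):
1 0 1 0
1 0 0 1
1 0 1 0
0 0 0 1
0 1 1 1

After press 4 at (2,0):
1 0 1 0
0 0 0 1
0 1 1 0
1 0 0 1
0 1 1 1

After press 5 at (1,2):
1 0 0 0
0 1 1 0
0 1 0 0
1 0 0 1
0 1 1 1

After press 6 at (1,0):
0 0 0 0
1 0 1 0
1 1 0 0
1 0 0 1
0 1 1 1

After press 7 at (3,3):
0 0 0 0
1 0 1 0
1 1 0 1
1 0 1 0
0 1 1 0

After press 8 at (3,2):
0 0 0 0
1 0 1 0
1 1 1 1
1 1 0 1
0 1 0 0

Answer: 0 0 0 0
1 0 1 0
1 1 1 1
1 1 0 1
0 1 0 0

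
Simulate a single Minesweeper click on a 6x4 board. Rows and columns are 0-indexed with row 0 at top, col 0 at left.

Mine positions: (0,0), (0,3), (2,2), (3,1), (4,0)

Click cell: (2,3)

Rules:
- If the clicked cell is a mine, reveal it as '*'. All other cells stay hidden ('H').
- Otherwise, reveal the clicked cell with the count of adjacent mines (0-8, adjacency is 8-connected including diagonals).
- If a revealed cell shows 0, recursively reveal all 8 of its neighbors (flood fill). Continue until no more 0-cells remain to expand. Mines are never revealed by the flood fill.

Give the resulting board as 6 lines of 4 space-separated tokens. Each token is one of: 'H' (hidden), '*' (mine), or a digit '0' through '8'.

H H H H
H H H H
H H H 1
H H H H
H H H H
H H H H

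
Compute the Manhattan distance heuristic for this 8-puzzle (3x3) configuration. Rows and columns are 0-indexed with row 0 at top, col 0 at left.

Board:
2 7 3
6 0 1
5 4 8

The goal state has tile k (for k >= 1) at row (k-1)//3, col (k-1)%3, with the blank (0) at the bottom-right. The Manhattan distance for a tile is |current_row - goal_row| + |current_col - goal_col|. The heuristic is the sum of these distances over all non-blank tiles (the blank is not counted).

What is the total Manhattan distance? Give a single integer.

Tile 2: at (0,0), goal (0,1), distance |0-0|+|0-1| = 1
Tile 7: at (0,1), goal (2,0), distance |0-2|+|1-0| = 3
Tile 3: at (0,2), goal (0,2), distance |0-0|+|2-2| = 0
Tile 6: at (1,0), goal (1,2), distance |1-1|+|0-2| = 2
Tile 1: at (1,2), goal (0,0), distance |1-0|+|2-0| = 3
Tile 5: at (2,0), goal (1,1), distance |2-1|+|0-1| = 2
Tile 4: at (2,1), goal (1,0), distance |2-1|+|1-0| = 2
Tile 8: at (2,2), goal (2,1), distance |2-2|+|2-1| = 1
Sum: 1 + 3 + 0 + 2 + 3 + 2 + 2 + 1 = 14

Answer: 14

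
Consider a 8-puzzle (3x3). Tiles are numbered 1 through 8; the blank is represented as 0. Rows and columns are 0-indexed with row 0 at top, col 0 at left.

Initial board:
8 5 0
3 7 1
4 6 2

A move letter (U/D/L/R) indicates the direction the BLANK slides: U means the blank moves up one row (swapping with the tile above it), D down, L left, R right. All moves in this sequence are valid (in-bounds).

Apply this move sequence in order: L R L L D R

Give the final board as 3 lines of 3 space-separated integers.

After move 1 (L):
8 0 5
3 7 1
4 6 2

After move 2 (R):
8 5 0
3 7 1
4 6 2

After move 3 (L):
8 0 5
3 7 1
4 6 2

After move 4 (L):
0 8 5
3 7 1
4 6 2

After move 5 (D):
3 8 5
0 7 1
4 6 2

After move 6 (R):
3 8 5
7 0 1
4 6 2

Answer: 3 8 5
7 0 1
4 6 2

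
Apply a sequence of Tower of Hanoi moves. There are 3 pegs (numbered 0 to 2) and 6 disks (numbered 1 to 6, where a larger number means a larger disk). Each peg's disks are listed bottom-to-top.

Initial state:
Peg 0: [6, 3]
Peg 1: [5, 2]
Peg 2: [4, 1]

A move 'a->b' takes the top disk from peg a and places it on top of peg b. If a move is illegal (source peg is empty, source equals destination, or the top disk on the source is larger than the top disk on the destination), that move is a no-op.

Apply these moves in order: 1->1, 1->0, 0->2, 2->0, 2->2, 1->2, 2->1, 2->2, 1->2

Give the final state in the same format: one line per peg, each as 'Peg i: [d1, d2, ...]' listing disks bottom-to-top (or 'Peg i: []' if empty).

Answer: Peg 0: [6, 3, 2, 1]
Peg 1: [5]
Peg 2: [4]

Derivation:
After move 1 (1->1):
Peg 0: [6, 3]
Peg 1: [5, 2]
Peg 2: [4, 1]

After move 2 (1->0):
Peg 0: [6, 3, 2]
Peg 1: [5]
Peg 2: [4, 1]

After move 3 (0->2):
Peg 0: [6, 3, 2]
Peg 1: [5]
Peg 2: [4, 1]

After move 4 (2->0):
Peg 0: [6, 3, 2, 1]
Peg 1: [5]
Peg 2: [4]

After move 5 (2->2):
Peg 0: [6, 3, 2, 1]
Peg 1: [5]
Peg 2: [4]

After move 6 (1->2):
Peg 0: [6, 3, 2, 1]
Peg 1: [5]
Peg 2: [4]

After move 7 (2->1):
Peg 0: [6, 3, 2, 1]
Peg 1: [5, 4]
Peg 2: []

After move 8 (2->2):
Peg 0: [6, 3, 2, 1]
Peg 1: [5, 4]
Peg 2: []

After move 9 (1->2):
Peg 0: [6, 3, 2, 1]
Peg 1: [5]
Peg 2: [4]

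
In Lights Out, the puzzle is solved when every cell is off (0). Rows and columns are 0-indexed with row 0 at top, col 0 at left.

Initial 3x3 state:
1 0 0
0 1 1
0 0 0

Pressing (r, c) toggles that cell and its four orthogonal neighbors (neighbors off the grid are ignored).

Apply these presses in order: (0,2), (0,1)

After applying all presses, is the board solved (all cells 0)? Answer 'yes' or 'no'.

After press 1 at (0,2):
1 1 1
0 1 0
0 0 0

After press 2 at (0,1):
0 0 0
0 0 0
0 0 0

Lights still on: 0

Answer: yes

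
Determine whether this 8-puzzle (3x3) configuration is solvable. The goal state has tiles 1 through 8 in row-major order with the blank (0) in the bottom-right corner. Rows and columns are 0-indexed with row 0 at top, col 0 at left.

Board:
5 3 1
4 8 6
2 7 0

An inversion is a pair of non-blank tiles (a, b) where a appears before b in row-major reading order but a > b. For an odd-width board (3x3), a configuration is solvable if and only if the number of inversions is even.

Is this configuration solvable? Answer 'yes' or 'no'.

Inversions (pairs i<j in row-major order where tile[i] > tile[j] > 0): 11
11 is odd, so the puzzle is not solvable.

Answer: no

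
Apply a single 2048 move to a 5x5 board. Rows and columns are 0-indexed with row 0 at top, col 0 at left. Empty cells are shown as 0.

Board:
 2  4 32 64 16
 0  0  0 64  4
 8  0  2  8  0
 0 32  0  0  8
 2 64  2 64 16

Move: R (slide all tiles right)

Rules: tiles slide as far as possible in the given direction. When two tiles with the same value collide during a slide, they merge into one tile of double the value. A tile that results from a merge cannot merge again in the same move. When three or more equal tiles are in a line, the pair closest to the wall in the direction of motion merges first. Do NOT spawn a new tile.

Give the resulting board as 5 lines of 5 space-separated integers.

Answer:  2  4 32 64 16
 0  0  0 64  4
 0  0  8  2  8
 0  0  0 32  8
 2 64  2 64 16

Derivation:
Slide right:
row 0: [2, 4, 32, 64, 16] -> [2, 4, 32, 64, 16]
row 1: [0, 0, 0, 64, 4] -> [0, 0, 0, 64, 4]
row 2: [8, 0, 2, 8, 0] -> [0, 0, 8, 2, 8]
row 3: [0, 32, 0, 0, 8] -> [0, 0, 0, 32, 8]
row 4: [2, 64, 2, 64, 16] -> [2, 64, 2, 64, 16]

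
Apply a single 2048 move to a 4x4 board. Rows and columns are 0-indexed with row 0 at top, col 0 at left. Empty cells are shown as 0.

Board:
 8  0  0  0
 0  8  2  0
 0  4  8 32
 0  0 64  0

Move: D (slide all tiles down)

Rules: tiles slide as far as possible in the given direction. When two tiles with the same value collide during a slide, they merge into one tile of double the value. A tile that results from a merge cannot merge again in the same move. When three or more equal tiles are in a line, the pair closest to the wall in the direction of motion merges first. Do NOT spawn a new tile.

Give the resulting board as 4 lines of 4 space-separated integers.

Answer:  0  0  0  0
 0  0  2  0
 0  8  8  0
 8  4 64 32

Derivation:
Slide down:
col 0: [8, 0, 0, 0] -> [0, 0, 0, 8]
col 1: [0, 8, 4, 0] -> [0, 0, 8, 4]
col 2: [0, 2, 8, 64] -> [0, 2, 8, 64]
col 3: [0, 0, 32, 0] -> [0, 0, 0, 32]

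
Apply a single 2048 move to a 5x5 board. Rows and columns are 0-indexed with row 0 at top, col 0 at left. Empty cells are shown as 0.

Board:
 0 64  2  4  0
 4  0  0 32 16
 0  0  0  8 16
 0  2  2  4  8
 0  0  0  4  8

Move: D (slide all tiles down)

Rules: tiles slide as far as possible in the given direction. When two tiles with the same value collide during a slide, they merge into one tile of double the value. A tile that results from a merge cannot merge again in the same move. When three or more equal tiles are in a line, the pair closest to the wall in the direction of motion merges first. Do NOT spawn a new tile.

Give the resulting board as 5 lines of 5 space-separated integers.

Answer:  0  0  0  0  0
 0  0  0  4  0
 0  0  0 32  0
 0 64  0  8 32
 4  2  4  8 16

Derivation:
Slide down:
col 0: [0, 4, 0, 0, 0] -> [0, 0, 0, 0, 4]
col 1: [64, 0, 0, 2, 0] -> [0, 0, 0, 64, 2]
col 2: [2, 0, 0, 2, 0] -> [0, 0, 0, 0, 4]
col 3: [4, 32, 8, 4, 4] -> [0, 4, 32, 8, 8]
col 4: [0, 16, 16, 8, 8] -> [0, 0, 0, 32, 16]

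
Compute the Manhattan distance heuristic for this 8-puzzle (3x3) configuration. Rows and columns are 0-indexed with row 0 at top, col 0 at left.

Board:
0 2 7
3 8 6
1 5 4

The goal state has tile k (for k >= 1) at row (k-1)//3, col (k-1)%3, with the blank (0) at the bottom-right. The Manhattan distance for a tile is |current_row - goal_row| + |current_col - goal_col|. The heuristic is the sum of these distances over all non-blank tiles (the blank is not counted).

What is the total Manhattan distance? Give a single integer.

Tile 2: at (0,1), goal (0,1), distance |0-0|+|1-1| = 0
Tile 7: at (0,2), goal (2,0), distance |0-2|+|2-0| = 4
Tile 3: at (1,0), goal (0,2), distance |1-0|+|0-2| = 3
Tile 8: at (1,1), goal (2,1), distance |1-2|+|1-1| = 1
Tile 6: at (1,2), goal (1,2), distance |1-1|+|2-2| = 0
Tile 1: at (2,0), goal (0,0), distance |2-0|+|0-0| = 2
Tile 5: at (2,1), goal (1,1), distance |2-1|+|1-1| = 1
Tile 4: at (2,2), goal (1,0), distance |2-1|+|2-0| = 3
Sum: 0 + 4 + 3 + 1 + 0 + 2 + 1 + 3 = 14

Answer: 14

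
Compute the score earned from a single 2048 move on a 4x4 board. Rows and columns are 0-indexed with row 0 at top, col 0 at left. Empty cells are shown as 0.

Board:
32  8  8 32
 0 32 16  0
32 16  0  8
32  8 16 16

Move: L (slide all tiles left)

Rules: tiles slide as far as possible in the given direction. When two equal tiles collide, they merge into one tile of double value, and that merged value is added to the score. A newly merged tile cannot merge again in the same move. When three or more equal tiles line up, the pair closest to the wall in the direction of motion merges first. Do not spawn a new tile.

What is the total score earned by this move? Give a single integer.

Answer: 48

Derivation:
Slide left:
row 0: [32, 8, 8, 32] -> [32, 16, 32, 0]  score +16 (running 16)
row 1: [0, 32, 16, 0] -> [32, 16, 0, 0]  score +0 (running 16)
row 2: [32, 16, 0, 8] -> [32, 16, 8, 0]  score +0 (running 16)
row 3: [32, 8, 16, 16] -> [32, 8, 32, 0]  score +32 (running 48)
Board after move:
32 16 32  0
32 16  0  0
32 16  8  0
32  8 32  0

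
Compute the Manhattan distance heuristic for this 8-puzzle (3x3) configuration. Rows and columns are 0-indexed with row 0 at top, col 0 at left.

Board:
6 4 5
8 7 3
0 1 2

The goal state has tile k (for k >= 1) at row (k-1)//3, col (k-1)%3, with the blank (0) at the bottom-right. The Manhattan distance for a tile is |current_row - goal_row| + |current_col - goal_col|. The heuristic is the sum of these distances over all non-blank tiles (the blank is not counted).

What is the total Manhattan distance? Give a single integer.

Answer: 18

Derivation:
Tile 6: at (0,0), goal (1,2), distance |0-1|+|0-2| = 3
Tile 4: at (0,1), goal (1,0), distance |0-1|+|1-0| = 2
Tile 5: at (0,2), goal (1,1), distance |0-1|+|2-1| = 2
Tile 8: at (1,0), goal (2,1), distance |1-2|+|0-1| = 2
Tile 7: at (1,1), goal (2,0), distance |1-2|+|1-0| = 2
Tile 3: at (1,2), goal (0,2), distance |1-0|+|2-2| = 1
Tile 1: at (2,1), goal (0,0), distance |2-0|+|1-0| = 3
Tile 2: at (2,2), goal (0,1), distance |2-0|+|2-1| = 3
Sum: 3 + 2 + 2 + 2 + 2 + 1 + 3 + 3 = 18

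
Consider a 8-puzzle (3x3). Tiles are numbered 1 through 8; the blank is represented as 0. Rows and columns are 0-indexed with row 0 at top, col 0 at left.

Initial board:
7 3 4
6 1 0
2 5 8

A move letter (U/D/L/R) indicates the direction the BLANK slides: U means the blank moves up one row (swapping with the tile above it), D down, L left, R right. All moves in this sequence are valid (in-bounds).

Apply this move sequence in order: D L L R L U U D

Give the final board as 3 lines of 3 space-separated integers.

After move 1 (D):
7 3 4
6 1 8
2 5 0

After move 2 (L):
7 3 4
6 1 8
2 0 5

After move 3 (L):
7 3 4
6 1 8
0 2 5

After move 4 (R):
7 3 4
6 1 8
2 0 5

After move 5 (L):
7 3 4
6 1 8
0 2 5

After move 6 (U):
7 3 4
0 1 8
6 2 5

After move 7 (U):
0 3 4
7 1 8
6 2 5

After move 8 (D):
7 3 4
0 1 8
6 2 5

Answer: 7 3 4
0 1 8
6 2 5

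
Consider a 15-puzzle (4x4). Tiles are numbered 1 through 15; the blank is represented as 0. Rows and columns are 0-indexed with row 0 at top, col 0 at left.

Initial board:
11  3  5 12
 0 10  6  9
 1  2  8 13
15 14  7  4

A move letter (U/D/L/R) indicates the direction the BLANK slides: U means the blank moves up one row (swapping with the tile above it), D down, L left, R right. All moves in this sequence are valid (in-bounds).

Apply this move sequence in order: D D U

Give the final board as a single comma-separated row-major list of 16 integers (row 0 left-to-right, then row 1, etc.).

After move 1 (D):
11  3  5 12
 1 10  6  9
 0  2  8 13
15 14  7  4

After move 2 (D):
11  3  5 12
 1 10  6  9
15  2  8 13
 0 14  7  4

After move 3 (U):
11  3  5 12
 1 10  6  9
 0  2  8 13
15 14  7  4

Answer: 11, 3, 5, 12, 1, 10, 6, 9, 0, 2, 8, 13, 15, 14, 7, 4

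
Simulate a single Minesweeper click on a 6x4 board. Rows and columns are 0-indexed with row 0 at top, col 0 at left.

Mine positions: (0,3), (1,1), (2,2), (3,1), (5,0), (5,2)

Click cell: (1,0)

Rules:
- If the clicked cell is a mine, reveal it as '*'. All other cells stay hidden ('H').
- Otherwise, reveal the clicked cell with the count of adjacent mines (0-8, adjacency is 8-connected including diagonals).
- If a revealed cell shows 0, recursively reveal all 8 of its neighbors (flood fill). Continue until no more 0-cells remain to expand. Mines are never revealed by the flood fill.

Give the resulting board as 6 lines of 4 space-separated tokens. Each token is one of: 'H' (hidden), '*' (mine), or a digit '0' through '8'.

H H H H
1 H H H
H H H H
H H H H
H H H H
H H H H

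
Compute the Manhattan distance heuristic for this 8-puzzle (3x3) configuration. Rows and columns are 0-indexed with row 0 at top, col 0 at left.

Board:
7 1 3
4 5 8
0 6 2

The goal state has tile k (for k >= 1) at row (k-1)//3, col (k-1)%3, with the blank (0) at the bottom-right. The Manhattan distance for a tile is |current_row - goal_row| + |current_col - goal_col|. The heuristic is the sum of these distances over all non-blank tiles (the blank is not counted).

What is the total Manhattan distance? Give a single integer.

Answer: 10

Derivation:
Tile 7: (0,0)->(2,0) = 2
Tile 1: (0,1)->(0,0) = 1
Tile 3: (0,2)->(0,2) = 0
Tile 4: (1,0)->(1,0) = 0
Tile 5: (1,1)->(1,1) = 0
Tile 8: (1,2)->(2,1) = 2
Tile 6: (2,1)->(1,2) = 2
Tile 2: (2,2)->(0,1) = 3
Sum: 2 + 1 + 0 + 0 + 0 + 2 + 2 + 3 = 10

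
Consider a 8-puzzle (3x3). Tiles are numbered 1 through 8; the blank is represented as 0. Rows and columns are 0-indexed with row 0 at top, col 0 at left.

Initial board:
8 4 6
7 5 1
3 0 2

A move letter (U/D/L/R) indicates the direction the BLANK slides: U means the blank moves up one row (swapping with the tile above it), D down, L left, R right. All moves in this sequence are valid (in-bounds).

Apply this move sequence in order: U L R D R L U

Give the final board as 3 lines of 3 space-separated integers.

Answer: 8 4 6
7 0 1
3 5 2

Derivation:
After move 1 (U):
8 4 6
7 0 1
3 5 2

After move 2 (L):
8 4 6
0 7 1
3 5 2

After move 3 (R):
8 4 6
7 0 1
3 5 2

After move 4 (D):
8 4 6
7 5 1
3 0 2

After move 5 (R):
8 4 6
7 5 1
3 2 0

After move 6 (L):
8 4 6
7 5 1
3 0 2

After move 7 (U):
8 4 6
7 0 1
3 5 2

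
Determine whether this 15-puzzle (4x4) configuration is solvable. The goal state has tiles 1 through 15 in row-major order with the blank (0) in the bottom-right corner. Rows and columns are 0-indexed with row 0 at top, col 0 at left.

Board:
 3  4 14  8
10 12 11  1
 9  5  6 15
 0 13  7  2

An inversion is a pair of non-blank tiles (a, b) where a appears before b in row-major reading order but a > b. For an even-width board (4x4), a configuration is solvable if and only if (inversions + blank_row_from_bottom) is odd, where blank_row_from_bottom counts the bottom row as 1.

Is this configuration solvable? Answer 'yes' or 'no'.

Inversions: 51
Blank is in row 3 (0-indexed from top), which is row 1 counting from the bottom (bottom = 1).
51 + 1 = 52, which is even, so the puzzle is not solvable.

Answer: no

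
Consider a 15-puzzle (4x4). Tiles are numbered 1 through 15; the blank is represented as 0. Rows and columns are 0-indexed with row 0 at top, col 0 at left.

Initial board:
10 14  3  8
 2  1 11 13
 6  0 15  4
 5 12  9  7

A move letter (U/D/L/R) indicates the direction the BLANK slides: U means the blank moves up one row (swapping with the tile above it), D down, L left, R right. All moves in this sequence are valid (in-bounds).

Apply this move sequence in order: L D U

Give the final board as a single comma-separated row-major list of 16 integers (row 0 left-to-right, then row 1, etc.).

Answer: 10, 14, 3, 8, 2, 1, 11, 13, 0, 6, 15, 4, 5, 12, 9, 7

Derivation:
After move 1 (L):
10 14  3  8
 2  1 11 13
 0  6 15  4
 5 12  9  7

After move 2 (D):
10 14  3  8
 2  1 11 13
 5  6 15  4
 0 12  9  7

After move 3 (U):
10 14  3  8
 2  1 11 13
 0  6 15  4
 5 12  9  7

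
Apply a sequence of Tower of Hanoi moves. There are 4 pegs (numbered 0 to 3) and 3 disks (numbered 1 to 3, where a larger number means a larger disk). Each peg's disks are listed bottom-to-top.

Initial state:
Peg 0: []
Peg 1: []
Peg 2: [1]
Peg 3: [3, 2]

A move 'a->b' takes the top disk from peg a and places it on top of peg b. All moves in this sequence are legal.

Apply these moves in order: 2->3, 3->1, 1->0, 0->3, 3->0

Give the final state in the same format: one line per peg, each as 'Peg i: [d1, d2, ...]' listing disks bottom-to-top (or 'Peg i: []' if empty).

Answer: Peg 0: [1]
Peg 1: []
Peg 2: []
Peg 3: [3, 2]

Derivation:
After move 1 (2->3):
Peg 0: []
Peg 1: []
Peg 2: []
Peg 3: [3, 2, 1]

After move 2 (3->1):
Peg 0: []
Peg 1: [1]
Peg 2: []
Peg 3: [3, 2]

After move 3 (1->0):
Peg 0: [1]
Peg 1: []
Peg 2: []
Peg 3: [3, 2]

After move 4 (0->3):
Peg 0: []
Peg 1: []
Peg 2: []
Peg 3: [3, 2, 1]

After move 5 (3->0):
Peg 0: [1]
Peg 1: []
Peg 2: []
Peg 3: [3, 2]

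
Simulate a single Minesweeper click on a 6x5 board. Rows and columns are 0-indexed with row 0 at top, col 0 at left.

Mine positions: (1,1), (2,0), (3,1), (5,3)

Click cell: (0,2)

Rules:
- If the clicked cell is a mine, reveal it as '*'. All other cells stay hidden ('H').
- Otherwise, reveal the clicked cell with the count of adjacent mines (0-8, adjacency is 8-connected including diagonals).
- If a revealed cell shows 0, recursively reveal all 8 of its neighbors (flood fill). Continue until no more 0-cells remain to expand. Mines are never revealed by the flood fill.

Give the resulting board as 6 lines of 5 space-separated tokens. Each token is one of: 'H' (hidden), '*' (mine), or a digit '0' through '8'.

H H 1 H H
H H H H H
H H H H H
H H H H H
H H H H H
H H H H H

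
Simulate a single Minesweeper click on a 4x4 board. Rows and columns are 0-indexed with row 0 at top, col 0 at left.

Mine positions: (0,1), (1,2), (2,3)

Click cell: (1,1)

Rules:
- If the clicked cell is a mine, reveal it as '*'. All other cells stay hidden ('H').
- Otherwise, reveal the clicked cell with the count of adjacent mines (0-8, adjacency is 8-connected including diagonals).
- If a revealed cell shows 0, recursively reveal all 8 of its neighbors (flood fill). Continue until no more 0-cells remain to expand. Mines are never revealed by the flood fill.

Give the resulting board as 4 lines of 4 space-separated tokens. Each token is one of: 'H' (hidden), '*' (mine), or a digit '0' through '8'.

H H H H
H 2 H H
H H H H
H H H H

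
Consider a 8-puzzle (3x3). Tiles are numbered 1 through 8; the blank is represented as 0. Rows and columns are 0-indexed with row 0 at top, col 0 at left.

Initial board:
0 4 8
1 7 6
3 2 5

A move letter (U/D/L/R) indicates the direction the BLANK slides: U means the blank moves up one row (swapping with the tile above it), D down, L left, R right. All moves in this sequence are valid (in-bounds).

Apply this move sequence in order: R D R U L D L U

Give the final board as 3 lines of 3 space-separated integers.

Answer: 0 6 7
4 1 8
3 2 5

Derivation:
After move 1 (R):
4 0 8
1 7 6
3 2 5

After move 2 (D):
4 7 8
1 0 6
3 2 5

After move 3 (R):
4 7 8
1 6 0
3 2 5

After move 4 (U):
4 7 0
1 6 8
3 2 5

After move 5 (L):
4 0 7
1 6 8
3 2 5

After move 6 (D):
4 6 7
1 0 8
3 2 5

After move 7 (L):
4 6 7
0 1 8
3 2 5

After move 8 (U):
0 6 7
4 1 8
3 2 5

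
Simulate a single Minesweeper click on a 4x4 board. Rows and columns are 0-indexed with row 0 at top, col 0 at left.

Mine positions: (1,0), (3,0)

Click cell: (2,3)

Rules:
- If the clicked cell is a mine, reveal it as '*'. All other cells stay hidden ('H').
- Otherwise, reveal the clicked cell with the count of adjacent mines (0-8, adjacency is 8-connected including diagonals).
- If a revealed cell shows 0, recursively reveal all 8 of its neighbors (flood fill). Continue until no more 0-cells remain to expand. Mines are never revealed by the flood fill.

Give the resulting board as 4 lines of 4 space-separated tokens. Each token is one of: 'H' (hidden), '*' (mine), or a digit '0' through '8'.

H 1 0 0
H 1 0 0
H 2 0 0
H 1 0 0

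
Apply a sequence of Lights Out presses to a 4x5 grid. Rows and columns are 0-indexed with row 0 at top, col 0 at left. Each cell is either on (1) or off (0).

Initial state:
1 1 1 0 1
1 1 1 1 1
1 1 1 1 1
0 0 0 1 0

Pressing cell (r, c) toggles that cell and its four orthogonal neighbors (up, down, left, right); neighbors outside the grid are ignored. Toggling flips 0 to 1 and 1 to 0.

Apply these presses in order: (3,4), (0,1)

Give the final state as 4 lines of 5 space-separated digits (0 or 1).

After press 1 at (3,4):
1 1 1 0 1
1 1 1 1 1
1 1 1 1 0
0 0 0 0 1

After press 2 at (0,1):
0 0 0 0 1
1 0 1 1 1
1 1 1 1 0
0 0 0 0 1

Answer: 0 0 0 0 1
1 0 1 1 1
1 1 1 1 0
0 0 0 0 1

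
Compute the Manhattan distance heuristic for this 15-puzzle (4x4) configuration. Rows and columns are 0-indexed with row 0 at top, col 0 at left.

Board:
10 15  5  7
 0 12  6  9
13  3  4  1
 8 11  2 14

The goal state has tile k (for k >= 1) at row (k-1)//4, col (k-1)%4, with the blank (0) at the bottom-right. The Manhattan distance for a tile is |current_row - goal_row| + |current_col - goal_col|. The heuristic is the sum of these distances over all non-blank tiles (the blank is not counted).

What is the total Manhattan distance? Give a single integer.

Tile 10: at (0,0), goal (2,1), distance |0-2|+|0-1| = 3
Tile 15: at (0,1), goal (3,2), distance |0-3|+|1-2| = 4
Tile 5: at (0,2), goal (1,0), distance |0-1|+|2-0| = 3
Tile 7: at (0,3), goal (1,2), distance |0-1|+|3-2| = 2
Tile 12: at (1,1), goal (2,3), distance |1-2|+|1-3| = 3
Tile 6: at (1,2), goal (1,1), distance |1-1|+|2-1| = 1
Tile 9: at (1,3), goal (2,0), distance |1-2|+|3-0| = 4
Tile 13: at (2,0), goal (3,0), distance |2-3|+|0-0| = 1
Tile 3: at (2,1), goal (0,2), distance |2-0|+|1-2| = 3
Tile 4: at (2,2), goal (0,3), distance |2-0|+|2-3| = 3
Tile 1: at (2,3), goal (0,0), distance |2-0|+|3-0| = 5
Tile 8: at (3,0), goal (1,3), distance |3-1|+|0-3| = 5
Tile 11: at (3,1), goal (2,2), distance |3-2|+|1-2| = 2
Tile 2: at (3,2), goal (0,1), distance |3-0|+|2-1| = 4
Tile 14: at (3,3), goal (3,1), distance |3-3|+|3-1| = 2
Sum: 3 + 4 + 3 + 2 + 3 + 1 + 4 + 1 + 3 + 3 + 5 + 5 + 2 + 4 + 2 = 45

Answer: 45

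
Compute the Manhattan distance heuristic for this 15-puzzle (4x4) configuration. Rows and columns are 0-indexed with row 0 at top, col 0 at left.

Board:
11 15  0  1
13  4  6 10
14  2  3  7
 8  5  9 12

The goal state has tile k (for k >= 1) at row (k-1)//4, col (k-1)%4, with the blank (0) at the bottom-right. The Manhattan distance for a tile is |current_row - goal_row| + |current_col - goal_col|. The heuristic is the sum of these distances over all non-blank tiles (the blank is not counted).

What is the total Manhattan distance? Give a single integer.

Answer: 40

Derivation:
Tile 11: at (0,0), goal (2,2), distance |0-2|+|0-2| = 4
Tile 15: at (0,1), goal (3,2), distance |0-3|+|1-2| = 4
Tile 1: at (0,3), goal (0,0), distance |0-0|+|3-0| = 3
Tile 13: at (1,0), goal (3,0), distance |1-3|+|0-0| = 2
Tile 4: at (1,1), goal (0,3), distance |1-0|+|1-3| = 3
Tile 6: at (1,2), goal (1,1), distance |1-1|+|2-1| = 1
Tile 10: at (1,3), goal (2,1), distance |1-2|+|3-1| = 3
Tile 14: at (2,0), goal (3,1), distance |2-3|+|0-1| = 2
Tile 2: at (2,1), goal (0,1), distance |2-0|+|1-1| = 2
Tile 3: at (2,2), goal (0,2), distance |2-0|+|2-2| = 2
Tile 7: at (2,3), goal (1,2), distance |2-1|+|3-2| = 2
Tile 8: at (3,0), goal (1,3), distance |3-1|+|0-3| = 5
Tile 5: at (3,1), goal (1,0), distance |3-1|+|1-0| = 3
Tile 9: at (3,2), goal (2,0), distance |3-2|+|2-0| = 3
Tile 12: at (3,3), goal (2,3), distance |3-2|+|3-3| = 1
Sum: 4 + 4 + 3 + 2 + 3 + 1 + 3 + 2 + 2 + 2 + 2 + 5 + 3 + 3 + 1 = 40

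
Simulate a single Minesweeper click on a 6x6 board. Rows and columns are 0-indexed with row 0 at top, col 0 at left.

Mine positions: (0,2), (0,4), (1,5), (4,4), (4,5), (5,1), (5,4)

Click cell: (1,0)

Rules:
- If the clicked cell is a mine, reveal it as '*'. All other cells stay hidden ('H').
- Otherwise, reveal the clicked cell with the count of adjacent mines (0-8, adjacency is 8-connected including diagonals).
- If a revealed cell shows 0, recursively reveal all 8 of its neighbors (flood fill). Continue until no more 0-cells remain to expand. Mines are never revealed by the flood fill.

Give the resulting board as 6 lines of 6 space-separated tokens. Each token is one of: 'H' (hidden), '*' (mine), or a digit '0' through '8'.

0 1 H H H H
0 1 1 2 2 H
0 0 0 0 1 H
0 0 0 1 2 H
1 1 1 2 H H
H H H H H H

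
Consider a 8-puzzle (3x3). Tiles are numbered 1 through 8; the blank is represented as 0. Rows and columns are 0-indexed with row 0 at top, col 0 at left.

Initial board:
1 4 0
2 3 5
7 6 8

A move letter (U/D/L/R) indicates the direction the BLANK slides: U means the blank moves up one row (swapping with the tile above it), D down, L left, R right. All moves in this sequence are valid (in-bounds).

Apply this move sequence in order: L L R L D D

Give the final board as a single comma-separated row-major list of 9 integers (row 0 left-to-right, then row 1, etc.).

Answer: 2, 1, 4, 7, 3, 5, 0, 6, 8

Derivation:
After move 1 (L):
1 0 4
2 3 5
7 6 8

After move 2 (L):
0 1 4
2 3 5
7 6 8

After move 3 (R):
1 0 4
2 3 5
7 6 8

After move 4 (L):
0 1 4
2 3 5
7 6 8

After move 5 (D):
2 1 4
0 3 5
7 6 8

After move 6 (D):
2 1 4
7 3 5
0 6 8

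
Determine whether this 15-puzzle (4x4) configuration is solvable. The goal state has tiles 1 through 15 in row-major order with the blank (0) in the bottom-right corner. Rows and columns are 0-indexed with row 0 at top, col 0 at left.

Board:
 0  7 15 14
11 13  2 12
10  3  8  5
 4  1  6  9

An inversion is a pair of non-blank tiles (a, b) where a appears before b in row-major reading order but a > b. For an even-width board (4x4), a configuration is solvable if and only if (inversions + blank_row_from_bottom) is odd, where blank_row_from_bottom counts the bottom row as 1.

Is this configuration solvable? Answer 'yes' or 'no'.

Answer: no

Derivation:
Inversions: 74
Blank is in row 0 (0-indexed from top), which is row 4 counting from the bottom (bottom = 1).
74 + 4 = 78, which is even, so the puzzle is not solvable.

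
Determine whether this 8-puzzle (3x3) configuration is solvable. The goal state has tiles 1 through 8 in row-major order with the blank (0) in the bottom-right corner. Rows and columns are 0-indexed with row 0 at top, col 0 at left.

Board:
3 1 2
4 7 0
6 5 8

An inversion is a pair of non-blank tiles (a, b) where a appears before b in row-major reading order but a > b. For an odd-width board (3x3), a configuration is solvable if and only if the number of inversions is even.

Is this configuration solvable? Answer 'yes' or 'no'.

Answer: no

Derivation:
Inversions (pairs i<j in row-major order where tile[i] > tile[j] > 0): 5
5 is odd, so the puzzle is not solvable.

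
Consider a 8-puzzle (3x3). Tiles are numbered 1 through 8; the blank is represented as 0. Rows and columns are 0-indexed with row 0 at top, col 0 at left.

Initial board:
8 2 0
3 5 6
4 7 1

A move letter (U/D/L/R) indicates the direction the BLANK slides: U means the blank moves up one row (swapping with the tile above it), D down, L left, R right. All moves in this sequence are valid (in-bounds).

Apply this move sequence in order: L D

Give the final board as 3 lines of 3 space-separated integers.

Answer: 8 5 2
3 0 6
4 7 1

Derivation:
After move 1 (L):
8 0 2
3 5 6
4 7 1

After move 2 (D):
8 5 2
3 0 6
4 7 1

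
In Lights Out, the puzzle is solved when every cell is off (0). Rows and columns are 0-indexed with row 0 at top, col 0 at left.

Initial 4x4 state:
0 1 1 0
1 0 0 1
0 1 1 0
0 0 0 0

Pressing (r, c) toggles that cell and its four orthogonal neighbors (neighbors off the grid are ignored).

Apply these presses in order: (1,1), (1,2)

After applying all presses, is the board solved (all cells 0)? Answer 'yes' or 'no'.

After press 1 at (1,1):
0 0 1 0
0 1 1 1
0 0 1 0
0 0 0 0

After press 2 at (1,2):
0 0 0 0
0 0 0 0
0 0 0 0
0 0 0 0

Lights still on: 0

Answer: yes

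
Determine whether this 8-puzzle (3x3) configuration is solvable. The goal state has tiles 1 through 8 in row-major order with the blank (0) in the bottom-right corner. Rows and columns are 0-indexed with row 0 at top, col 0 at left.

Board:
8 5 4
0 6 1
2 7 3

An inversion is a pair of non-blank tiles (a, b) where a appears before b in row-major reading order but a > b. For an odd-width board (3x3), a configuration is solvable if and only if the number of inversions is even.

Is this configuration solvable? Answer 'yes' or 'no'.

Inversions (pairs i<j in row-major order where tile[i] > tile[j] > 0): 18
18 is even, so the puzzle is solvable.

Answer: yes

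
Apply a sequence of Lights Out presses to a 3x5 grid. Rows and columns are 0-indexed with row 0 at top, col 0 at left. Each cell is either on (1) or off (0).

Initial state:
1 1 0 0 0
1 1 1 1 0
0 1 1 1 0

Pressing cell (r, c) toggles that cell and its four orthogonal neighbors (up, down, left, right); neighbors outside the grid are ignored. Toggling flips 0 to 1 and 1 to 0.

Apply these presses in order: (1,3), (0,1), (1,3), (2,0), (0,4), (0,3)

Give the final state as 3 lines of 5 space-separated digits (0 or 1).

After press 1 at (1,3):
1 1 0 1 0
1 1 0 0 1
0 1 1 0 0

After press 2 at (0,1):
0 0 1 1 0
1 0 0 0 1
0 1 1 0 0

After press 3 at (1,3):
0 0 1 0 0
1 0 1 1 0
0 1 1 1 0

After press 4 at (2,0):
0 0 1 0 0
0 0 1 1 0
1 0 1 1 0

After press 5 at (0,4):
0 0 1 1 1
0 0 1 1 1
1 0 1 1 0

After press 6 at (0,3):
0 0 0 0 0
0 0 1 0 1
1 0 1 1 0

Answer: 0 0 0 0 0
0 0 1 0 1
1 0 1 1 0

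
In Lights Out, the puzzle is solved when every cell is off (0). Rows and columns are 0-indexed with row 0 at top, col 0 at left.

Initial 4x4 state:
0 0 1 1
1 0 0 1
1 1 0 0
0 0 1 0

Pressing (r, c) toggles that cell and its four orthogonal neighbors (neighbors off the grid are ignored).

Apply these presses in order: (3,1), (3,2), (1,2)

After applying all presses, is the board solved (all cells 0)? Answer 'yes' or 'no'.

After press 1 at (3,1):
0 0 1 1
1 0 0 1
1 0 0 0
1 1 0 0

After press 2 at (3,2):
0 0 1 1
1 0 0 1
1 0 1 0
1 0 1 1

After press 3 at (1,2):
0 0 0 1
1 1 1 0
1 0 0 0
1 0 1 1

Lights still on: 8

Answer: no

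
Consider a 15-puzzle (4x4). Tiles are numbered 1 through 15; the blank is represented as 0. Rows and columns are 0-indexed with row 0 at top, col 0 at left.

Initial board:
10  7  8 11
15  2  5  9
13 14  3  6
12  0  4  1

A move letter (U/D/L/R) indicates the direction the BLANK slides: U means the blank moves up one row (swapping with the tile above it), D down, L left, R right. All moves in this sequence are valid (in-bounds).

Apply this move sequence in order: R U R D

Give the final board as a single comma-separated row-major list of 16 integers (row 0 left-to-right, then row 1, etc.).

Answer: 10, 7, 8, 11, 15, 2, 5, 9, 13, 14, 6, 1, 12, 4, 3, 0

Derivation:
After move 1 (R):
10  7  8 11
15  2  5  9
13 14  3  6
12  4  0  1

After move 2 (U):
10  7  8 11
15  2  5  9
13 14  0  6
12  4  3  1

After move 3 (R):
10  7  8 11
15  2  5  9
13 14  6  0
12  4  3  1

After move 4 (D):
10  7  8 11
15  2  5  9
13 14  6  1
12  4  3  0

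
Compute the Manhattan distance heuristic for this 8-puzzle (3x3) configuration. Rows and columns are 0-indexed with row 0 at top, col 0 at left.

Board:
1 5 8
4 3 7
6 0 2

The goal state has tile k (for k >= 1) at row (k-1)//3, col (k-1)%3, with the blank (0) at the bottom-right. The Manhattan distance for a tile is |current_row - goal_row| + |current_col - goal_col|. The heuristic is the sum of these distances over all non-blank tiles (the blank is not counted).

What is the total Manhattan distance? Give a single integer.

Tile 1: at (0,0), goal (0,0), distance |0-0|+|0-0| = 0
Tile 5: at (0,1), goal (1,1), distance |0-1|+|1-1| = 1
Tile 8: at (0,2), goal (2,1), distance |0-2|+|2-1| = 3
Tile 4: at (1,0), goal (1,0), distance |1-1|+|0-0| = 0
Tile 3: at (1,1), goal (0,2), distance |1-0|+|1-2| = 2
Tile 7: at (1,2), goal (2,0), distance |1-2|+|2-0| = 3
Tile 6: at (2,0), goal (1,2), distance |2-1|+|0-2| = 3
Tile 2: at (2,2), goal (0,1), distance |2-0|+|2-1| = 3
Sum: 0 + 1 + 3 + 0 + 2 + 3 + 3 + 3 = 15

Answer: 15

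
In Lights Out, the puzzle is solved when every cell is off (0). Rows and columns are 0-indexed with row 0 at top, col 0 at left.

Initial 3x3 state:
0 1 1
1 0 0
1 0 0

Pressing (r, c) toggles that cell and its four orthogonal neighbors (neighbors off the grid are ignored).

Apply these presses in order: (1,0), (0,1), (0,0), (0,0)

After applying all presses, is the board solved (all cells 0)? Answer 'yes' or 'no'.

Answer: yes

Derivation:
After press 1 at (1,0):
1 1 1
0 1 0
0 0 0

After press 2 at (0,1):
0 0 0
0 0 0
0 0 0

After press 3 at (0,0):
1 1 0
1 0 0
0 0 0

After press 4 at (0,0):
0 0 0
0 0 0
0 0 0

Lights still on: 0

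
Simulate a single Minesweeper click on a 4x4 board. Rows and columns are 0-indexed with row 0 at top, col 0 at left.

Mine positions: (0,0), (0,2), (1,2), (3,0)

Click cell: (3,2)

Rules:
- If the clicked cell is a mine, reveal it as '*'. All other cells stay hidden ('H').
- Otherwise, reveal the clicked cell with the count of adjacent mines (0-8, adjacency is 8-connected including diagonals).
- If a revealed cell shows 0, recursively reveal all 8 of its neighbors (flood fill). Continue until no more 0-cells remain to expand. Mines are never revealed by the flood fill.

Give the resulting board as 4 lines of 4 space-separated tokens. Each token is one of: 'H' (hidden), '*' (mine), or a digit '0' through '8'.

H H H H
H H H H
H 2 1 1
H 1 0 0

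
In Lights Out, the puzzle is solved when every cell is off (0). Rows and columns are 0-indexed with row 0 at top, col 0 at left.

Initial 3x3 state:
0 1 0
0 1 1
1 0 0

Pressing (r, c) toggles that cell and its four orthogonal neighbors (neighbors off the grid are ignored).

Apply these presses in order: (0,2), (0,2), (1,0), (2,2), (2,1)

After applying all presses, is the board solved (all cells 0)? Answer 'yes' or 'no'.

Answer: no

Derivation:
After press 1 at (0,2):
0 0 1
0 1 0
1 0 0

After press 2 at (0,2):
0 1 0
0 1 1
1 0 0

After press 3 at (1,0):
1 1 0
1 0 1
0 0 0

After press 4 at (2,2):
1 1 0
1 0 0
0 1 1

After press 5 at (2,1):
1 1 0
1 1 0
1 0 0

Lights still on: 5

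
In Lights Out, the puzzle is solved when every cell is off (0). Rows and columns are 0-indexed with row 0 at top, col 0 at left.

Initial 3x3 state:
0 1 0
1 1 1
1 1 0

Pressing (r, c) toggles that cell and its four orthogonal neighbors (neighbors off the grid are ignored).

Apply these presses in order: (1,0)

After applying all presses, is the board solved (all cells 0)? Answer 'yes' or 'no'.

After press 1 at (1,0):
1 1 0
0 0 1
0 1 0

Lights still on: 4

Answer: no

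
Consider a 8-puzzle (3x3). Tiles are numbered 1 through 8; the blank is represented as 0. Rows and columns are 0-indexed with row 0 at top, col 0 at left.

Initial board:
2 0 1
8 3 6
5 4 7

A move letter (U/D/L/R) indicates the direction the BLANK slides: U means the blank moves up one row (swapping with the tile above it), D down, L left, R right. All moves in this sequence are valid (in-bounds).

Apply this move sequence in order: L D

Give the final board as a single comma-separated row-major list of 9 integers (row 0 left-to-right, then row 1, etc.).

After move 1 (L):
0 2 1
8 3 6
5 4 7

After move 2 (D):
8 2 1
0 3 6
5 4 7

Answer: 8, 2, 1, 0, 3, 6, 5, 4, 7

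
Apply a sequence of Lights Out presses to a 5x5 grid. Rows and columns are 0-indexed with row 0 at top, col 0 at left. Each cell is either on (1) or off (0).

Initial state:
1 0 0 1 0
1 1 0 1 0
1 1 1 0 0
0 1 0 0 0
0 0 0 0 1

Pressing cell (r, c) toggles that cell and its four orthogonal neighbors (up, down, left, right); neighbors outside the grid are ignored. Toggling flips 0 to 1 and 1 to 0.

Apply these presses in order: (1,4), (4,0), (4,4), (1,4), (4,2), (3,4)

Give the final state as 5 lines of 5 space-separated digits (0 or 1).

Answer: 1 0 0 1 0
1 1 0 1 0
1 1 1 0 1
1 1 1 1 0
1 0 1 0 1

Derivation:
After press 1 at (1,4):
1 0 0 1 1
1 1 0 0 1
1 1 1 0 1
0 1 0 0 0
0 0 0 0 1

After press 2 at (4,0):
1 0 0 1 1
1 1 0 0 1
1 1 1 0 1
1 1 0 0 0
1 1 0 0 1

After press 3 at (4,4):
1 0 0 1 1
1 1 0 0 1
1 1 1 0 1
1 1 0 0 1
1 1 0 1 0

After press 4 at (1,4):
1 0 0 1 0
1 1 0 1 0
1 1 1 0 0
1 1 0 0 1
1 1 0 1 0

After press 5 at (4,2):
1 0 0 1 0
1 1 0 1 0
1 1 1 0 0
1 1 1 0 1
1 0 1 0 0

After press 6 at (3,4):
1 0 0 1 0
1 1 0 1 0
1 1 1 0 1
1 1 1 1 0
1 0 1 0 1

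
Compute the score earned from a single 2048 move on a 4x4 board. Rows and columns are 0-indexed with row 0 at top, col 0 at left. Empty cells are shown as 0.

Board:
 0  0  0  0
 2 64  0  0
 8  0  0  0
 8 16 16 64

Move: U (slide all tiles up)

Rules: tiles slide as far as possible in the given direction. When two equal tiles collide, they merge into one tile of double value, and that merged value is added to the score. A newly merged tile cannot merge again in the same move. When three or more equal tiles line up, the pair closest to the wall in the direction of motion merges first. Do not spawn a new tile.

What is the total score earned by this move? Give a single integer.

Slide up:
col 0: [0, 2, 8, 8] -> [2, 16, 0, 0]  score +16 (running 16)
col 1: [0, 64, 0, 16] -> [64, 16, 0, 0]  score +0 (running 16)
col 2: [0, 0, 0, 16] -> [16, 0, 0, 0]  score +0 (running 16)
col 3: [0, 0, 0, 64] -> [64, 0, 0, 0]  score +0 (running 16)
Board after move:
 2 64 16 64
16 16  0  0
 0  0  0  0
 0  0  0  0

Answer: 16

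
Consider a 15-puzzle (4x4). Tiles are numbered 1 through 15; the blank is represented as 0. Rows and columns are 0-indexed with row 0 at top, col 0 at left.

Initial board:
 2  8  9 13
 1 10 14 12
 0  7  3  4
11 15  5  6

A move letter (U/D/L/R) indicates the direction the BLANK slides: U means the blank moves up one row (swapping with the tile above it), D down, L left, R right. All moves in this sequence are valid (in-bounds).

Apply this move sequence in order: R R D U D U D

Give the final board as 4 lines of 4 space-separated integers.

After move 1 (R):
 2  8  9 13
 1 10 14 12
 7  0  3  4
11 15  5  6

After move 2 (R):
 2  8  9 13
 1 10 14 12
 7  3  0  4
11 15  5  6

After move 3 (D):
 2  8  9 13
 1 10 14 12
 7  3  5  4
11 15  0  6

After move 4 (U):
 2  8  9 13
 1 10 14 12
 7  3  0  4
11 15  5  6

After move 5 (D):
 2  8  9 13
 1 10 14 12
 7  3  5  4
11 15  0  6

After move 6 (U):
 2  8  9 13
 1 10 14 12
 7  3  0  4
11 15  5  6

After move 7 (D):
 2  8  9 13
 1 10 14 12
 7  3  5  4
11 15  0  6

Answer:  2  8  9 13
 1 10 14 12
 7  3  5  4
11 15  0  6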